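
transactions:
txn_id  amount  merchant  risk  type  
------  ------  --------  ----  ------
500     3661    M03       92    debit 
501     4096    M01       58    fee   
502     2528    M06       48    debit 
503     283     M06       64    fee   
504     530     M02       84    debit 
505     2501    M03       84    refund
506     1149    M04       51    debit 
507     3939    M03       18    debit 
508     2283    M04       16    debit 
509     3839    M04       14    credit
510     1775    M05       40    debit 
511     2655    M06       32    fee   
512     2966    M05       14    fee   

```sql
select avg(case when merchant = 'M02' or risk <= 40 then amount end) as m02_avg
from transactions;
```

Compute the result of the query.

2569.5714285714

txn_id=500: ✗
txn_id=501: ✗
txn_id=502: ✗
txn_id=503: ✗
txn_id=504: ✓ → 530
txn_id=505: ✗
txn_id=506: ✗
txn_id=507: ✓ → 3939
txn_id=508: ✓ → 2283
txn_id=509: ✓ → 3839
txn_id=510: ✓ → 1775
txn_id=511: ✓ → 2655
txn_id=512: ✓ → 2966
m02_avg = (530 + 3939 + 2283 + 3839 + 1775 + 2655 + 2966) / 7 = 2569.5714285714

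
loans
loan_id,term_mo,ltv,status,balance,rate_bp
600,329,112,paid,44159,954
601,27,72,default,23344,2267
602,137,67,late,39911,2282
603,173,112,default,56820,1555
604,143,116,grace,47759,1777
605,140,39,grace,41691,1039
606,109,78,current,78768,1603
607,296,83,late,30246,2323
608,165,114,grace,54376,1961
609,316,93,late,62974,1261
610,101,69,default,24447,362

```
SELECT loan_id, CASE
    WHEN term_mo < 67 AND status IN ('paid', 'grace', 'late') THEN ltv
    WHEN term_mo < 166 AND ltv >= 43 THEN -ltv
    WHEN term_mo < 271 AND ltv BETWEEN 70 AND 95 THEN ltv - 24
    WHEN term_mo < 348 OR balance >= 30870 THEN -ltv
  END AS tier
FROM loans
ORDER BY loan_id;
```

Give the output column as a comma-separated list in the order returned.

-112, -72, -67, -112, -116, -39, -78, -83, -114, -93, -69

loan_id=600: term_mo < 348 OR balance >= 30870 → -112
loan_id=601: term_mo < 166 AND ltv >= 43 → -72
loan_id=602: term_mo < 166 AND ltv >= 43 → -67
loan_id=603: term_mo < 348 OR balance >= 30870 → -112
loan_id=604: term_mo < 166 AND ltv >= 43 → -116
loan_id=605: term_mo < 348 OR balance >= 30870 → -39
loan_id=606: term_mo < 166 AND ltv >= 43 → -78
loan_id=607: term_mo < 348 OR balance >= 30870 → -83
loan_id=608: term_mo < 166 AND ltv >= 43 → -114
loan_id=609: term_mo < 348 OR balance >= 30870 → -93
loan_id=610: term_mo < 166 AND ltv >= 43 → -69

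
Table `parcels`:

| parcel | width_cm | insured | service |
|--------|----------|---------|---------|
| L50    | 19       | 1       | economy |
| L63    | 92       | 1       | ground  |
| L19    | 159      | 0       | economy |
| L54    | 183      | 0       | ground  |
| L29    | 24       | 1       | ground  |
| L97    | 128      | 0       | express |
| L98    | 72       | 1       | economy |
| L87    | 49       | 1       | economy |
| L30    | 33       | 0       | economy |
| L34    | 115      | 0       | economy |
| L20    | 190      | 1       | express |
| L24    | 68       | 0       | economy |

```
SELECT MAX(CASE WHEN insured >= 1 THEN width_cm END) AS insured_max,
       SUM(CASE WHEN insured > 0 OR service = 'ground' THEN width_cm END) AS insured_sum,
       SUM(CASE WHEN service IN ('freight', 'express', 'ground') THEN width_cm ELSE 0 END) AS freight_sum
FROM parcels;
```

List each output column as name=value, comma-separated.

insured_max=190, insured_sum=629, freight_sum=617

[insured_max: insured >= 1]
parcel=L50: ✓ → 19
parcel=L63: ✓ → 92
parcel=L19: ✗
parcel=L54: ✗
parcel=L29: ✓ → 24
parcel=L97: ✗
parcel=L98: ✓ → 72
parcel=L87: ✓ → 49
parcel=L30: ✗
parcel=L34: ✗
parcel=L20: ✓ → 190
parcel=L24: ✗
insured_max = MAX(19, 92, 24, 72, 49, 190) = 190
—
[insured_sum: insured > 0 OR service = 'ground']
parcel=L50: ✓ → 19
parcel=L63: ✓ → 92
parcel=L19: ✗
parcel=L54: ✓ → 183
parcel=L29: ✓ → 24
parcel=L97: ✗
parcel=L98: ✓ → 72
parcel=L87: ✓ → 49
parcel=L30: ✗
parcel=L34: ✗
parcel=L20: ✓ → 190
parcel=L24: ✗
insured_sum = 19 + 92 + 183 + 24 + 72 + 49 + 190 = 629
—
[freight_sum: service IN ('freight', 'express', 'ground')]
parcel=L50: ✗
parcel=L63: ✓ → 92
parcel=L19: ✗
parcel=L54: ✓ → 183
parcel=L29: ✓ → 24
parcel=L97: ✓ → 128
parcel=L98: ✗
parcel=L87: ✗
parcel=L30: ✗
parcel=L34: ✗
parcel=L20: ✓ → 190
parcel=L24: ✗
freight_sum = 92 + 183 + 24 + 128 + 190 = 617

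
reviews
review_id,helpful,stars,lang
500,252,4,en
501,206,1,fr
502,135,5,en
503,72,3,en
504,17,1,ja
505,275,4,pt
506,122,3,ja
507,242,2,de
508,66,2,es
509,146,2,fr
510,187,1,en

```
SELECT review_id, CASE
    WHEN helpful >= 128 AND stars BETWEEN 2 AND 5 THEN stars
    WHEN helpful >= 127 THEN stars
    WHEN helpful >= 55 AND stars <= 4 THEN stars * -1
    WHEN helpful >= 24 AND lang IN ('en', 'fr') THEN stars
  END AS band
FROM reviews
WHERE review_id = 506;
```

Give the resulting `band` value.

review_id = 506: helpful=122, stars=3, lang=ja.
helpful >= 128 AND stars BETWEEN 2 AND 5 → false
helpful >= 127 → false
helpful >= 55 AND stars <= 4 → true → -3

-3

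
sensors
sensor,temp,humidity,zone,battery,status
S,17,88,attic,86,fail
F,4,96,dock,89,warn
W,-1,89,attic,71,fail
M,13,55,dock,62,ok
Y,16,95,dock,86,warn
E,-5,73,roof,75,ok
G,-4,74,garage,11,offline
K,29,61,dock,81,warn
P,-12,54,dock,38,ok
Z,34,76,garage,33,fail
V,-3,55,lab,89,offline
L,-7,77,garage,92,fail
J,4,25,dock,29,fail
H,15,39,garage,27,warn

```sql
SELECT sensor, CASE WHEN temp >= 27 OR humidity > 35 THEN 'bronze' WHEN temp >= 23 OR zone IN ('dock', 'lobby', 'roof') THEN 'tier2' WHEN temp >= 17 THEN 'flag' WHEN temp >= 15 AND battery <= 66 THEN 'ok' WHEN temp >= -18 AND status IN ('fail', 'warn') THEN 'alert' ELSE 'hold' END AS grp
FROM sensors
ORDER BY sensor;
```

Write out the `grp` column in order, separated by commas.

bronze, bronze, bronze, bronze, tier2, bronze, bronze, bronze, bronze, bronze, bronze, bronze, bronze, bronze

sensor=E: temp >= 27 OR humidity > 35 → bronze
sensor=F: temp >= 27 OR humidity > 35 → bronze
sensor=G: temp >= 27 OR humidity > 35 → bronze
sensor=H: temp >= 27 OR humidity > 35 → bronze
sensor=J: temp >= 23 OR zone IN ('dock', 'lobby', 'roof') → tier2
sensor=K: temp >= 27 OR humidity > 35 → bronze
sensor=L: temp >= 27 OR humidity > 35 → bronze
sensor=M: temp >= 27 OR humidity > 35 → bronze
sensor=P: temp >= 27 OR humidity > 35 → bronze
sensor=S: temp >= 27 OR humidity > 35 → bronze
sensor=V: temp >= 27 OR humidity > 35 → bronze
sensor=W: temp >= 27 OR humidity > 35 → bronze
sensor=Y: temp >= 27 OR humidity > 35 → bronze
sensor=Z: temp >= 27 OR humidity > 35 → bronze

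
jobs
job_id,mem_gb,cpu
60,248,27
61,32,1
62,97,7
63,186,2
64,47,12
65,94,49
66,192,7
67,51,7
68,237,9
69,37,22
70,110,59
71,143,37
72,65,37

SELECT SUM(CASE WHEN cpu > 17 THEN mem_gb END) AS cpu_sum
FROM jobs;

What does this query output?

697

job_id=60: ✓ → 248
job_id=61: ✗
job_id=62: ✗
job_id=63: ✗
job_id=64: ✗
job_id=65: ✓ → 94
job_id=66: ✗
job_id=67: ✗
job_id=68: ✗
job_id=69: ✓ → 37
job_id=70: ✓ → 110
job_id=71: ✓ → 143
job_id=72: ✓ → 65
cpu_sum = 248 + 94 + 37 + 110 + 143 + 65 = 697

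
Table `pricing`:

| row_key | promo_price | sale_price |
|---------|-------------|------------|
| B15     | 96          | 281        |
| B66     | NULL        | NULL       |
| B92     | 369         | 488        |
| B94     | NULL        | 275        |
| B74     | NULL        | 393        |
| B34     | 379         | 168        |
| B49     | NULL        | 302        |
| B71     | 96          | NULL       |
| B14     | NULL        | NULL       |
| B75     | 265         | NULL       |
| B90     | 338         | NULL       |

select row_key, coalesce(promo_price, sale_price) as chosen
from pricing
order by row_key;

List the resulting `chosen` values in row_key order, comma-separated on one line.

row_key=B14: promo_price=NULL, sale_price=NULL (all NULL) → NULL
row_key=B15: promo_price=96 → 96
row_key=B34: promo_price=379 → 379
row_key=B49: promo_price=NULL, sale_price=302 → 302
row_key=B66: promo_price=NULL, sale_price=NULL (all NULL) → NULL
row_key=B71: promo_price=96 → 96
row_key=B74: promo_price=NULL, sale_price=393 → 393
row_key=B75: promo_price=265 → 265
row_key=B90: promo_price=338 → 338
row_key=B92: promo_price=369 → 369
row_key=B94: promo_price=NULL, sale_price=275 → 275

NULL, 96, 379, 302, NULL, 96, 393, 265, 338, 369, 275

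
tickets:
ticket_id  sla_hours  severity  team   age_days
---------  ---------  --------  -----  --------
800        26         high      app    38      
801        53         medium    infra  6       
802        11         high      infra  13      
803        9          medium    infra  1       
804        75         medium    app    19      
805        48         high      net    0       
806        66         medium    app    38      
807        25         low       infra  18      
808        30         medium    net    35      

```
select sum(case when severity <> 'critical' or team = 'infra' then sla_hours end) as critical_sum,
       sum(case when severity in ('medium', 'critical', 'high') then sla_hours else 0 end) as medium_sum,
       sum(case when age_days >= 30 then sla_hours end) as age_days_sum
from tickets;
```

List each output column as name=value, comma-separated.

critical_sum=343, medium_sum=318, age_days_sum=122

[critical_sum: severity <> 'critical' or team = 'infra']
ticket_id=800: ✓ → 26
ticket_id=801: ✓ → 53
ticket_id=802: ✓ → 11
ticket_id=803: ✓ → 9
ticket_id=804: ✓ → 75
ticket_id=805: ✓ → 48
ticket_id=806: ✓ → 66
ticket_id=807: ✓ → 25
ticket_id=808: ✓ → 30
critical_sum = 26 + 53 + 11 + 9 + 75 + 48 + 66 + 25 + 30 = 343
—
[medium_sum: severity in ('medium', 'critical', 'high')]
ticket_id=800: ✓ → 26
ticket_id=801: ✓ → 53
ticket_id=802: ✓ → 11
ticket_id=803: ✓ → 9
ticket_id=804: ✓ → 75
ticket_id=805: ✓ → 48
ticket_id=806: ✓ → 66
ticket_id=807: ✗
ticket_id=808: ✓ → 30
medium_sum = 26 + 53 + 11 + 9 + 75 + 48 + 66 + 30 = 318
—
[age_days_sum: age_days >= 30]
ticket_id=800: ✓ → 26
ticket_id=801: ✗
ticket_id=802: ✗
ticket_id=803: ✗
ticket_id=804: ✗
ticket_id=805: ✗
ticket_id=806: ✓ → 66
ticket_id=807: ✗
ticket_id=808: ✓ → 30
age_days_sum = 26 + 66 + 30 = 122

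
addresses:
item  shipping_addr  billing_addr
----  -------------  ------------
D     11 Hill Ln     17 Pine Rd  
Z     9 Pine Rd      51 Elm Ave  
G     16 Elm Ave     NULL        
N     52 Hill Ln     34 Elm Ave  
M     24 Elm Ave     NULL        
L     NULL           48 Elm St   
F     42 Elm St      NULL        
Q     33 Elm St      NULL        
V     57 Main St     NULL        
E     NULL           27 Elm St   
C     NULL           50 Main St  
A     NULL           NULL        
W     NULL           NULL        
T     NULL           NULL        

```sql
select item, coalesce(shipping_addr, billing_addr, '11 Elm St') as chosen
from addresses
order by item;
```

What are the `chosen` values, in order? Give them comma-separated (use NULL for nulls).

11 Elm St, 50 Main St, 11 Hill Ln, 27 Elm St, 42 Elm St, 16 Elm Ave, 48 Elm St, 24 Elm Ave, 52 Hill Ln, 33 Elm St, 11 Elm St, 57 Main St, 11 Elm St, 9 Pine Rd

item=A: shipping_addr=NULL, billing_addr=NULL, → literal 11 Elm St → 11 Elm St
item=C: shipping_addr=NULL, billing_addr=50 Main St → 50 Main St
item=D: shipping_addr=11 Hill Ln → 11 Hill Ln
item=E: shipping_addr=NULL, billing_addr=27 Elm St → 27 Elm St
item=F: shipping_addr=42 Elm St → 42 Elm St
item=G: shipping_addr=16 Elm Ave → 16 Elm Ave
item=L: shipping_addr=NULL, billing_addr=48 Elm St → 48 Elm St
item=M: shipping_addr=24 Elm Ave → 24 Elm Ave
item=N: shipping_addr=52 Hill Ln → 52 Hill Ln
item=Q: shipping_addr=33 Elm St → 33 Elm St
item=T: shipping_addr=NULL, billing_addr=NULL, → literal 11 Elm St → 11 Elm St
item=V: shipping_addr=57 Main St → 57 Main St
item=W: shipping_addr=NULL, billing_addr=NULL, → literal 11 Elm St → 11 Elm St
item=Z: shipping_addr=9 Pine Rd → 9 Pine Rd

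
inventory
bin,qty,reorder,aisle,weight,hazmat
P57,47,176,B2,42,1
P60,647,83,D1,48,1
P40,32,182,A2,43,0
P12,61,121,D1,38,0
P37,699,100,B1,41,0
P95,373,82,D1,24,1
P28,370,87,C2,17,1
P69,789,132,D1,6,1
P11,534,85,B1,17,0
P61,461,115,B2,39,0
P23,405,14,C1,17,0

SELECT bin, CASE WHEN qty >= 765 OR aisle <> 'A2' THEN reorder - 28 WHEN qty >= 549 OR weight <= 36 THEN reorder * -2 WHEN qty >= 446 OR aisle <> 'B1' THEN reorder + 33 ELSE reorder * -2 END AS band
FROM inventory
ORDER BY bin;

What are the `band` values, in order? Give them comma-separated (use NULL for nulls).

bin=P11: qty >= 765 OR aisle <> 'A2' → 57
bin=P12: qty >= 765 OR aisle <> 'A2' → 93
bin=P23: qty >= 765 OR aisle <> 'A2' → -14
bin=P28: qty >= 765 OR aisle <> 'A2' → 59
bin=P37: qty >= 765 OR aisle <> 'A2' → 72
bin=P40: qty >= 446 OR aisle <> 'B1' → 215
bin=P57: qty >= 765 OR aisle <> 'A2' → 148
bin=P60: qty >= 765 OR aisle <> 'A2' → 55
bin=P61: qty >= 765 OR aisle <> 'A2' → 87
bin=P69: qty >= 765 OR aisle <> 'A2' → 104
bin=P95: qty >= 765 OR aisle <> 'A2' → 54

57, 93, -14, 59, 72, 215, 148, 55, 87, 104, 54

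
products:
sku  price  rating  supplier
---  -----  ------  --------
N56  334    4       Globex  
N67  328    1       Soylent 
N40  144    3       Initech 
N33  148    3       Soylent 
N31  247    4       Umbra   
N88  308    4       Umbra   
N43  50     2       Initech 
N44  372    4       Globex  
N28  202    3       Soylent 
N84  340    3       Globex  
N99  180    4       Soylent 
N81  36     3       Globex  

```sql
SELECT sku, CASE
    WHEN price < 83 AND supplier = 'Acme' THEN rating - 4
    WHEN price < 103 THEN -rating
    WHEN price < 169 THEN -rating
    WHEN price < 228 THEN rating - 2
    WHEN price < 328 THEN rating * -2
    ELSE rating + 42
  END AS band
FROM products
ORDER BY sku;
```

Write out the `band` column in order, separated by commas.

sku=N28: price < 228 → 1
sku=N31: price < 328 → -8
sku=N33: price < 169 → -3
sku=N40: price < 169 → -3
sku=N43: price < 103 → -2
sku=N44: ELSE → 46
sku=N56: ELSE → 46
sku=N67: ELSE → 43
sku=N81: price < 103 → -3
sku=N84: ELSE → 45
sku=N88: price < 328 → -8
sku=N99: price < 228 → 2

1, -8, -3, -3, -2, 46, 46, 43, -3, 45, -8, 2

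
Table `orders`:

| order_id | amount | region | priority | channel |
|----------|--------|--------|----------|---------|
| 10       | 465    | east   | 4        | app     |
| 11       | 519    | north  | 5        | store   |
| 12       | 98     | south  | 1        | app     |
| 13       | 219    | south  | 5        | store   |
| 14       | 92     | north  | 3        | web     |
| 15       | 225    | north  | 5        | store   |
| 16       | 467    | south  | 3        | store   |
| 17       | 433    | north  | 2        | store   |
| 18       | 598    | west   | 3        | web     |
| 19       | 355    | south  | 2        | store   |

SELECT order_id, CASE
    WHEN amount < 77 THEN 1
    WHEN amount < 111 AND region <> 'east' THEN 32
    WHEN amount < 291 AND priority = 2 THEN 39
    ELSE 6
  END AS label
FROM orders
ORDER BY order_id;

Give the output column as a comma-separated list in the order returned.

order_id=10: ELSE → 6
order_id=11: ELSE → 6
order_id=12: amount < 111 AND region <> 'east' → 32
order_id=13: ELSE → 6
order_id=14: amount < 111 AND region <> 'east' → 32
order_id=15: ELSE → 6
order_id=16: ELSE → 6
order_id=17: ELSE → 6
order_id=18: ELSE → 6
order_id=19: ELSE → 6

6, 6, 32, 6, 32, 6, 6, 6, 6, 6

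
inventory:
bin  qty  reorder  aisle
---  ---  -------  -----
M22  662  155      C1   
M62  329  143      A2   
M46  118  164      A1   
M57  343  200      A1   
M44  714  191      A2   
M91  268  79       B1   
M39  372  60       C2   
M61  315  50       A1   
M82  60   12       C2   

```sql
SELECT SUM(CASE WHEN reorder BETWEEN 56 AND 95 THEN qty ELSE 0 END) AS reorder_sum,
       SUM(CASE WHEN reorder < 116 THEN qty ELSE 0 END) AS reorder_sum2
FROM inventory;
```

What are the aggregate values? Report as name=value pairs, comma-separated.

[reorder_sum: reorder BETWEEN 56 AND 95]
bin=M22: ✗
bin=M62: ✗
bin=M46: ✗
bin=M57: ✗
bin=M44: ✗
bin=M91: ✓ → 268
bin=M39: ✓ → 372
bin=M61: ✗
bin=M82: ✗
reorder_sum = 268 + 372 = 640
—
[reorder_sum2: reorder < 116]
bin=M22: ✗
bin=M62: ✗
bin=M46: ✗
bin=M57: ✗
bin=M44: ✗
bin=M91: ✓ → 268
bin=M39: ✓ → 372
bin=M61: ✓ → 315
bin=M82: ✓ → 60
reorder_sum2 = 268 + 372 + 315 + 60 = 1015

reorder_sum=640, reorder_sum2=1015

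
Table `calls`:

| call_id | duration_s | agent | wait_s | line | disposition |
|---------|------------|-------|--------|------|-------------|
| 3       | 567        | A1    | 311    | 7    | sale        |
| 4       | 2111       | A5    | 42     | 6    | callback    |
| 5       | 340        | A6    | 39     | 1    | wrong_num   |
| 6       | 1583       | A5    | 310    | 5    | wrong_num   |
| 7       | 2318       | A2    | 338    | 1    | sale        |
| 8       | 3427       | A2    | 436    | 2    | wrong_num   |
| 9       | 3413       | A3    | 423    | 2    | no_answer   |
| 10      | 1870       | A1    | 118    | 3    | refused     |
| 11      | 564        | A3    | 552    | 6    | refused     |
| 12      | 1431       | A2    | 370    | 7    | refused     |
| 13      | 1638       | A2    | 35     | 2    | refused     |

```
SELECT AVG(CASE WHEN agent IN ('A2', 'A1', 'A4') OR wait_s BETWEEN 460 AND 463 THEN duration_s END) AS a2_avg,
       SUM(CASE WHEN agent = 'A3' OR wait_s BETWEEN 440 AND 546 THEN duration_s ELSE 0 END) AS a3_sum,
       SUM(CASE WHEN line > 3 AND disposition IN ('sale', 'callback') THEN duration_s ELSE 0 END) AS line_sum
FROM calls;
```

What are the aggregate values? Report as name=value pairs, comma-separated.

a2_avg=1875.1666666667, a3_sum=3977, line_sum=2678

[a2_avg: agent IN ('A2', 'A1', 'A4') OR wait_s BETWEEN 460 AND 463]
call_id=3: ✓ → 567
call_id=4: ✗
call_id=5: ✗
call_id=6: ✗
call_id=7: ✓ → 2318
call_id=8: ✓ → 3427
call_id=9: ✗
call_id=10: ✓ → 1870
call_id=11: ✗
call_id=12: ✓ → 1431
call_id=13: ✓ → 1638
a2_avg = (567 + 2318 + 3427 + 1870 + 1431 + 1638) / 6 = 1875.1666666667
—
[a3_sum: agent = 'A3' OR wait_s BETWEEN 440 AND 546]
call_id=3: ✗
call_id=4: ✗
call_id=5: ✗
call_id=6: ✗
call_id=7: ✗
call_id=8: ✗
call_id=9: ✓ → 3413
call_id=10: ✗
call_id=11: ✓ → 564
call_id=12: ✗
call_id=13: ✗
a3_sum = 3413 + 564 = 3977
—
[line_sum: line > 3 AND disposition IN ('sale', 'callback')]
call_id=3: ✓ → 567
call_id=4: ✓ → 2111
call_id=5: ✗
call_id=6: ✗
call_id=7: ✗
call_id=8: ✗
call_id=9: ✗
call_id=10: ✗
call_id=11: ✗
call_id=12: ✗
call_id=13: ✗
line_sum = 567 + 2111 = 2678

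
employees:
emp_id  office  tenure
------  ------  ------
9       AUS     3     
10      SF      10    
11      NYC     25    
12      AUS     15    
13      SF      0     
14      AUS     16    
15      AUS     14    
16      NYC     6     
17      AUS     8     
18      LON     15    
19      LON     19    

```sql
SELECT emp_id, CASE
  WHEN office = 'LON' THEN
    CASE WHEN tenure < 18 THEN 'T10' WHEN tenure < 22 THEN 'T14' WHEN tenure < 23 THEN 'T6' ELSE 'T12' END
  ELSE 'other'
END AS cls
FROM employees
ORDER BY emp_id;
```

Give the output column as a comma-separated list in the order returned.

emp_id=9: office='AUS' → outer ELSE → other
emp_id=10: office='SF' → outer ELSE → other
emp_id=11: office='NYC' → outer ELSE → other
emp_id=12: office='AUS' → outer ELSE → other
emp_id=13: office='SF' → outer ELSE → other
emp_id=14: office='AUS' → outer ELSE → other
emp_id=15: office='AUS' → outer ELSE → other
emp_id=16: office='NYC' → outer ELSE → other
emp_id=17: office='AUS' → outer ELSE → other
emp_id=18: office='LON' → inner[tenure < 18] → T10
emp_id=19: office='LON' → inner[tenure < 22] → T14

other, other, other, other, other, other, other, other, other, T10, T14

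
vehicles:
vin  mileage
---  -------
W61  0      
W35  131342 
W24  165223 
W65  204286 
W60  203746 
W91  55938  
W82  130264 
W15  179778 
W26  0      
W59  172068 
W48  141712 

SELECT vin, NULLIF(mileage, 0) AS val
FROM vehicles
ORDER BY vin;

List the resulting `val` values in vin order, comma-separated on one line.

179778, 165223, NULL, 131342, 141712, 172068, 203746, NULL, 204286, 130264, 55938

vin=W15: mileage=179778 vs 0: differ → 179778
vin=W24: mileage=165223 vs 0: differ → 165223
vin=W26: mileage=0 vs 0: equal → NULL
vin=W35: mileage=131342 vs 0: differ → 131342
vin=W48: mileage=141712 vs 0: differ → 141712
vin=W59: mileage=172068 vs 0: differ → 172068
vin=W60: mileage=203746 vs 0: differ → 203746
vin=W61: mileage=0 vs 0: equal → NULL
vin=W65: mileage=204286 vs 0: differ → 204286
vin=W82: mileage=130264 vs 0: differ → 130264
vin=W91: mileage=55938 vs 0: differ → 55938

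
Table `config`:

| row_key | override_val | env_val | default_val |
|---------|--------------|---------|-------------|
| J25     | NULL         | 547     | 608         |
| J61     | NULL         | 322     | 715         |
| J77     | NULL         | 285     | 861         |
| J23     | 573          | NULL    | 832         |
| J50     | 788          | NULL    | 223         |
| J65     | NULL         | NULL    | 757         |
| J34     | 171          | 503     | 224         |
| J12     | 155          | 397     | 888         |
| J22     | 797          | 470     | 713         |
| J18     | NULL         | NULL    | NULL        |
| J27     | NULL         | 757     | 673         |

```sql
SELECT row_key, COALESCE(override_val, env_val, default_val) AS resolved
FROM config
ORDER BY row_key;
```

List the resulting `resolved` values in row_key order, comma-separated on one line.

155, NULL, 797, 573, 547, 757, 171, 788, 322, 757, 285

row_key=J12: override_val=155 → 155
row_key=J18: override_val=NULL, env_val=NULL, default_val=NULL (all NULL) → NULL
row_key=J22: override_val=797 → 797
row_key=J23: override_val=573 → 573
row_key=J25: override_val=NULL, env_val=547 → 547
row_key=J27: override_val=NULL, env_val=757 → 757
row_key=J34: override_val=171 → 171
row_key=J50: override_val=788 → 788
row_key=J61: override_val=NULL, env_val=322 → 322
row_key=J65: override_val=NULL, env_val=NULL, default_val=757 → 757
row_key=J77: override_val=NULL, env_val=285 → 285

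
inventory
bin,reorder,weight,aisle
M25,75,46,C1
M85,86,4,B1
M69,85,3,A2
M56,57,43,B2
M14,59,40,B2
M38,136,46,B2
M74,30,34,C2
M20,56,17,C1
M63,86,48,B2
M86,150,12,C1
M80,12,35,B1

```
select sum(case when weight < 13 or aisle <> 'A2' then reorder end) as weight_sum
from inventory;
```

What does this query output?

bin=M25: ✓ → 75
bin=M85: ✓ → 86
bin=M69: ✓ → 85
bin=M56: ✓ → 57
bin=M14: ✓ → 59
bin=M38: ✓ → 136
bin=M74: ✓ → 30
bin=M20: ✓ → 56
bin=M63: ✓ → 86
bin=M86: ✓ → 150
bin=M80: ✓ → 12
weight_sum = 75 + 86 + 85 + 57 + 59 + 136 + 30 + 56 + 86 + 150 + 12 = 832

832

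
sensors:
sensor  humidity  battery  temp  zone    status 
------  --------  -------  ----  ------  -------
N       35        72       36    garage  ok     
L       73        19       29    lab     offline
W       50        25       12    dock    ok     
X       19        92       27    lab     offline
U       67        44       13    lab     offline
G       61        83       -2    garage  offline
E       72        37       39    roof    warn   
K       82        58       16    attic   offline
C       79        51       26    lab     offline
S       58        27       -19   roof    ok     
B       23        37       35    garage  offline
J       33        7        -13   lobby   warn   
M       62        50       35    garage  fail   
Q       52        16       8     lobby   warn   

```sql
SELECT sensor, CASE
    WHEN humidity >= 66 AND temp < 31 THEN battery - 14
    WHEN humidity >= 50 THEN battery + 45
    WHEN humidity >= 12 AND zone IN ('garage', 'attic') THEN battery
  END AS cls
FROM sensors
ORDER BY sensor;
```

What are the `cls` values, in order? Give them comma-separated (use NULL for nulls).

sensor=B: humidity >= 12 AND zone IN ('garage', 'attic') → 37
sensor=C: humidity >= 66 AND temp < 31 → 37
sensor=E: humidity >= 50 → 82
sensor=G: humidity >= 50 → 128
sensor=J: (no match → NULL) → NULL
sensor=K: humidity >= 66 AND temp < 31 → 44
sensor=L: humidity >= 66 AND temp < 31 → 5
sensor=M: humidity >= 50 → 95
sensor=N: humidity >= 12 AND zone IN ('garage', 'attic') → 72
sensor=Q: humidity >= 50 → 61
sensor=S: humidity >= 50 → 72
sensor=U: humidity >= 66 AND temp < 31 → 30
sensor=W: humidity >= 50 → 70
sensor=X: (no match → NULL) → NULL

37, 37, 82, 128, NULL, 44, 5, 95, 72, 61, 72, 30, 70, NULL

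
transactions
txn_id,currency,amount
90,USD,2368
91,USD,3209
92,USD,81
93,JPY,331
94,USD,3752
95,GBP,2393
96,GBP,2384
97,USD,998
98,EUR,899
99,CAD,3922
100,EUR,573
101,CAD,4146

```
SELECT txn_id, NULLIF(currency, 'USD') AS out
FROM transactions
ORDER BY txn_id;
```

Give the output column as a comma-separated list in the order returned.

txn_id=90: currency=USD vs USD: equal → NULL
txn_id=91: currency=USD vs USD: equal → NULL
txn_id=92: currency=USD vs USD: equal → NULL
txn_id=93: currency=JPY vs USD: differ → JPY
txn_id=94: currency=USD vs USD: equal → NULL
txn_id=95: currency=GBP vs USD: differ → GBP
txn_id=96: currency=GBP vs USD: differ → GBP
txn_id=97: currency=USD vs USD: equal → NULL
txn_id=98: currency=EUR vs USD: differ → EUR
txn_id=99: currency=CAD vs USD: differ → CAD
txn_id=100: currency=EUR vs USD: differ → EUR
txn_id=101: currency=CAD vs USD: differ → CAD

NULL, NULL, NULL, JPY, NULL, GBP, GBP, NULL, EUR, CAD, EUR, CAD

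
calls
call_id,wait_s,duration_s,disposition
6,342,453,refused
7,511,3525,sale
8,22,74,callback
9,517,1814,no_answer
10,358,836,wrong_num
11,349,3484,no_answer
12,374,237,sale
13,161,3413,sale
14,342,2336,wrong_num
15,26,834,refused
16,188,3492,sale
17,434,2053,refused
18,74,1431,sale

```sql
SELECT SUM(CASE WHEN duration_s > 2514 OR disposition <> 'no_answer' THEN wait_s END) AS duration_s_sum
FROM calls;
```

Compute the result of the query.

3181

call_id=6: ✓ → 342
call_id=7: ✓ → 511
call_id=8: ✓ → 22
call_id=9: ✗
call_id=10: ✓ → 358
call_id=11: ✓ → 349
call_id=12: ✓ → 374
call_id=13: ✓ → 161
call_id=14: ✓ → 342
call_id=15: ✓ → 26
call_id=16: ✓ → 188
call_id=17: ✓ → 434
call_id=18: ✓ → 74
duration_s_sum = 342 + 511 + 22 + 358 + 349 + 374 + 161 + 342 + 26 + 188 + 434 + 74 = 3181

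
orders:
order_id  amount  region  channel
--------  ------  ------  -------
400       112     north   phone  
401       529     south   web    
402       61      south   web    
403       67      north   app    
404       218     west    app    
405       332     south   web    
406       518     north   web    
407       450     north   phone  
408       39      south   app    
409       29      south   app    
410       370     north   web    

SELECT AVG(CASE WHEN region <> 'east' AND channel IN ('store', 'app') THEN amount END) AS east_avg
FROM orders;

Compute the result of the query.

88.25

order_id=400: ✗
order_id=401: ✗
order_id=402: ✗
order_id=403: ✓ → 67
order_id=404: ✓ → 218
order_id=405: ✗
order_id=406: ✗
order_id=407: ✗
order_id=408: ✓ → 39
order_id=409: ✓ → 29
order_id=410: ✗
east_avg = (67 + 218 + 39 + 29) / 4 = 88.25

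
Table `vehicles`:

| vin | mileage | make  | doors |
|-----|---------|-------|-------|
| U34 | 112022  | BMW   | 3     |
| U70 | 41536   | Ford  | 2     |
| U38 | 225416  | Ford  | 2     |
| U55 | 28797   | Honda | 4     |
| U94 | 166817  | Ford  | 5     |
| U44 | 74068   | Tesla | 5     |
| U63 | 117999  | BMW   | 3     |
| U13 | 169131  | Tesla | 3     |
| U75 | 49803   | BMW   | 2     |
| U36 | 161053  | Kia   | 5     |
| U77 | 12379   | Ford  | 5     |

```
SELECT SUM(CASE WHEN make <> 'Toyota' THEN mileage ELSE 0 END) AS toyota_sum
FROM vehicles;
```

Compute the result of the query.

1159021

vin=U34: ✓ → 112022
vin=U70: ✓ → 41536
vin=U38: ✓ → 225416
vin=U55: ✓ → 28797
vin=U94: ✓ → 166817
vin=U44: ✓ → 74068
vin=U63: ✓ → 117999
vin=U13: ✓ → 169131
vin=U75: ✓ → 49803
vin=U36: ✓ → 161053
vin=U77: ✓ → 12379
toyota_sum = 112022 + 41536 + 225416 + 28797 + 166817 + 74068 + 117999 + 169131 + 49803 + 161053 + 12379 = 1159021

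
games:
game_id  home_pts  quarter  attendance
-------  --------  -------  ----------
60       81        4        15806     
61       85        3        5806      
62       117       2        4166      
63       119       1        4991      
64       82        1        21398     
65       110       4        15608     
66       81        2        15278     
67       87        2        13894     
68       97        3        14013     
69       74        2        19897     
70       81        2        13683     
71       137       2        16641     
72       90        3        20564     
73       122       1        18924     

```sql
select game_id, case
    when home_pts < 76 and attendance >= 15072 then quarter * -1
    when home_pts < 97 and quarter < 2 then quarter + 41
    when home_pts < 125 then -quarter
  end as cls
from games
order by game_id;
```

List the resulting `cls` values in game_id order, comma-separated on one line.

-4, -3, -2, -1, 42, -4, -2, -2, -3, -2, -2, NULL, -3, -1

game_id=60: home_pts < 125 → -4
game_id=61: home_pts < 125 → -3
game_id=62: home_pts < 125 → -2
game_id=63: home_pts < 125 → -1
game_id=64: home_pts < 97 and quarter < 2 → 42
game_id=65: home_pts < 125 → -4
game_id=66: home_pts < 125 → -2
game_id=67: home_pts < 125 → -2
game_id=68: home_pts < 125 → -3
game_id=69: home_pts < 76 and attendance >= 15072 → -2
game_id=70: home_pts < 125 → -2
game_id=71: (no match → NULL) → NULL
game_id=72: home_pts < 125 → -3
game_id=73: home_pts < 125 → -1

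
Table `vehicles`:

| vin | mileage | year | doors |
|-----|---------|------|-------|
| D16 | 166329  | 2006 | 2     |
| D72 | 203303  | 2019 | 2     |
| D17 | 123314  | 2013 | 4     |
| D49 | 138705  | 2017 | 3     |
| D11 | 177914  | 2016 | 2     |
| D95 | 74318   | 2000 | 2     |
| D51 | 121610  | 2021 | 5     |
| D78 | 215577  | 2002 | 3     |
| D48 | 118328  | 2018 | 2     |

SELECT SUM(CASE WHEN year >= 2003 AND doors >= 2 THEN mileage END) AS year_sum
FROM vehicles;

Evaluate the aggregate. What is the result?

1049503

vin=D16: ✓ → 166329
vin=D72: ✓ → 203303
vin=D17: ✓ → 123314
vin=D49: ✓ → 138705
vin=D11: ✓ → 177914
vin=D95: ✗
vin=D51: ✓ → 121610
vin=D78: ✗
vin=D48: ✓ → 118328
year_sum = 166329 + 203303 + 123314 + 138705 + 177914 + 121610 + 118328 = 1049503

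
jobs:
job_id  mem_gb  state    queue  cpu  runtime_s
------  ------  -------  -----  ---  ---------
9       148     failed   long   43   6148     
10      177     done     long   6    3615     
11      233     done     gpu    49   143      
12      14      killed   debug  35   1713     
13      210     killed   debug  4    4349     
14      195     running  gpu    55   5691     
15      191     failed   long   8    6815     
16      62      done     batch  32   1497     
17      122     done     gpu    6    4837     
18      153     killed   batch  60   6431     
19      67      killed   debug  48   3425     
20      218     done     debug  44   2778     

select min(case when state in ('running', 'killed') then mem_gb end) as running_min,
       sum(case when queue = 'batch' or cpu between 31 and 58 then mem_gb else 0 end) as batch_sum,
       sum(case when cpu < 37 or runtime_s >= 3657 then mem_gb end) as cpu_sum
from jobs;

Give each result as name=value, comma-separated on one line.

[running_min: state in ('running', 'killed')]
job_id=9: ✗
job_id=10: ✗
job_id=11: ✗
job_id=12: ✓ → 14
job_id=13: ✓ → 210
job_id=14: ✓ → 195
job_id=15: ✗
job_id=16: ✗
job_id=17: ✗
job_id=18: ✓ → 153
job_id=19: ✓ → 67
job_id=20: ✗
running_min = MIN(14, 210, 195, 153, 67) = 14
—
[batch_sum: queue = 'batch' or cpu between 31 and 58]
job_id=9: ✓ → 148
job_id=10: ✗
job_id=11: ✓ → 233
job_id=12: ✓ → 14
job_id=13: ✗
job_id=14: ✓ → 195
job_id=15: ✗
job_id=16: ✓ → 62
job_id=17: ✗
job_id=18: ✓ → 153
job_id=19: ✓ → 67
job_id=20: ✓ → 218
batch_sum = 148 + 233 + 14 + 195 + 62 + 153 + 67 + 218 = 1090
—
[cpu_sum: cpu < 37 or runtime_s >= 3657]
job_id=9: ✓ → 148
job_id=10: ✓ → 177
job_id=11: ✗
job_id=12: ✓ → 14
job_id=13: ✓ → 210
job_id=14: ✓ → 195
job_id=15: ✓ → 191
job_id=16: ✓ → 62
job_id=17: ✓ → 122
job_id=18: ✓ → 153
job_id=19: ✗
job_id=20: ✗
cpu_sum = 148 + 177 + 14 + 210 + 195 + 191 + 62 + 122 + 153 = 1272

running_min=14, batch_sum=1090, cpu_sum=1272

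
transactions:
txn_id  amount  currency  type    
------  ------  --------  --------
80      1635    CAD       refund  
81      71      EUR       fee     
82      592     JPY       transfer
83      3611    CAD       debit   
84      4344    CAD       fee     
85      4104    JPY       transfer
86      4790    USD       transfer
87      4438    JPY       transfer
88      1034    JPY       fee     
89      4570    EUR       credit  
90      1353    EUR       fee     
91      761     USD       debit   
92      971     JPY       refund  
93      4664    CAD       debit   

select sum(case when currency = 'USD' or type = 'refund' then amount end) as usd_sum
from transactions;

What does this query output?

txn_id=80: ✓ → 1635
txn_id=81: ✗
txn_id=82: ✗
txn_id=83: ✗
txn_id=84: ✗
txn_id=85: ✗
txn_id=86: ✓ → 4790
txn_id=87: ✗
txn_id=88: ✗
txn_id=89: ✗
txn_id=90: ✗
txn_id=91: ✓ → 761
txn_id=92: ✓ → 971
txn_id=93: ✗
usd_sum = 1635 + 4790 + 761 + 971 = 8157

8157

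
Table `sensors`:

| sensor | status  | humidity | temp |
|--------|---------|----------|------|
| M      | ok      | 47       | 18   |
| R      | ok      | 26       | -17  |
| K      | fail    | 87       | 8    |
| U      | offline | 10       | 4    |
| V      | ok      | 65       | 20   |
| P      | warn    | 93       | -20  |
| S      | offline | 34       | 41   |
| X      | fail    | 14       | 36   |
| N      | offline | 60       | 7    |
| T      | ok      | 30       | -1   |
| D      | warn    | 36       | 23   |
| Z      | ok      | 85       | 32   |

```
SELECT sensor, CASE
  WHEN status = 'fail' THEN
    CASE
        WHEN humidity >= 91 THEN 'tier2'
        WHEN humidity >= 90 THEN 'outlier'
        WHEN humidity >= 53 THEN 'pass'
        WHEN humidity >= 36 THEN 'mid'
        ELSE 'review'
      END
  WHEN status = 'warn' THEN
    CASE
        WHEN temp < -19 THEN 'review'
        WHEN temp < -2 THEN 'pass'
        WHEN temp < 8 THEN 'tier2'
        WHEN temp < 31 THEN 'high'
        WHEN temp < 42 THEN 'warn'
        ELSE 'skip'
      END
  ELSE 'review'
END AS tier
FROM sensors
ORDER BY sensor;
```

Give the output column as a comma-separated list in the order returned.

sensor=D: status='warn' → inner[temp < 31] → high
sensor=K: status='fail' → inner[humidity >= 53] → pass
sensor=M: status='ok' → outer ELSE → review
sensor=N: status='offline' → outer ELSE → review
sensor=P: status='warn' → inner[temp < -19] → review
sensor=R: status='ok' → outer ELSE → review
sensor=S: status='offline' → outer ELSE → review
sensor=T: status='ok' → outer ELSE → review
sensor=U: status='offline' → outer ELSE → review
sensor=V: status='ok' → outer ELSE → review
sensor=X: status='fail' → inner[ELSE] → review
sensor=Z: status='ok' → outer ELSE → review

high, pass, review, review, review, review, review, review, review, review, review, review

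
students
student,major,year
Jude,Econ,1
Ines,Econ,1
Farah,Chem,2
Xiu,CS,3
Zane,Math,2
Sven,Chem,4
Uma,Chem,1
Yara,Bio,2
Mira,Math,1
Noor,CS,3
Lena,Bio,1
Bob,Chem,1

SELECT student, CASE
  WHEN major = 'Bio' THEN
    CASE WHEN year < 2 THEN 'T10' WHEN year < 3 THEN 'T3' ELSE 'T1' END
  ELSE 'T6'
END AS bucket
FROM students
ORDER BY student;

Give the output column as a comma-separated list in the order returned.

T6, T6, T6, T6, T10, T6, T6, T6, T6, T6, T3, T6

student=Bob: major='Chem' → outer ELSE → T6
student=Farah: major='Chem' → outer ELSE → T6
student=Ines: major='Econ' → outer ELSE → T6
student=Jude: major='Econ' → outer ELSE → T6
student=Lena: major='Bio' → inner[year < 2] → T10
student=Mira: major='Math' → outer ELSE → T6
student=Noor: major='CS' → outer ELSE → T6
student=Sven: major='Chem' → outer ELSE → T6
student=Uma: major='Chem' → outer ELSE → T6
student=Xiu: major='CS' → outer ELSE → T6
student=Yara: major='Bio' → inner[year < 3] → T3
student=Zane: major='Math' → outer ELSE → T6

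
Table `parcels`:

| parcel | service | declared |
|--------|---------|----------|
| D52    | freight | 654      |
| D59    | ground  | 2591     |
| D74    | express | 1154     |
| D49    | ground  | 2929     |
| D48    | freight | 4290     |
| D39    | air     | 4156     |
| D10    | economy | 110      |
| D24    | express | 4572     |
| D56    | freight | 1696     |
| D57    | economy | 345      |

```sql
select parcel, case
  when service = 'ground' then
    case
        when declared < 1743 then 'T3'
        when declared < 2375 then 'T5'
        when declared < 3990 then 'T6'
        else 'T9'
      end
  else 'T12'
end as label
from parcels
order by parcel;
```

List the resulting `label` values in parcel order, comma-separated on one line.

T12, T12, T12, T12, T6, T12, T12, T12, T6, T12

parcel=D10: service='economy' → outer ELSE → T12
parcel=D24: service='express' → outer ELSE → T12
parcel=D39: service='air' → outer ELSE → T12
parcel=D48: service='freight' → outer ELSE → T12
parcel=D49: service='ground' → inner[declared < 3990] → T6
parcel=D52: service='freight' → outer ELSE → T12
parcel=D56: service='freight' → outer ELSE → T12
parcel=D57: service='economy' → outer ELSE → T12
parcel=D59: service='ground' → inner[declared < 3990] → T6
parcel=D74: service='express' → outer ELSE → T12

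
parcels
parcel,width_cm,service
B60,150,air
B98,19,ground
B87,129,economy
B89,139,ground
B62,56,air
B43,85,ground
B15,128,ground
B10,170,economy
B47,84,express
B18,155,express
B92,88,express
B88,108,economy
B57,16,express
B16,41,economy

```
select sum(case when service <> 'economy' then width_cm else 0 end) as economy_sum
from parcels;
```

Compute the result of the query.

parcel=B60: ✓ → 150
parcel=B98: ✓ → 19
parcel=B87: ✗
parcel=B89: ✓ → 139
parcel=B62: ✓ → 56
parcel=B43: ✓ → 85
parcel=B15: ✓ → 128
parcel=B10: ✗
parcel=B47: ✓ → 84
parcel=B18: ✓ → 155
parcel=B92: ✓ → 88
parcel=B88: ✗
parcel=B57: ✓ → 16
parcel=B16: ✗
economy_sum = 150 + 19 + 139 + 56 + 85 + 128 + 84 + 155 + 88 + 16 = 920

920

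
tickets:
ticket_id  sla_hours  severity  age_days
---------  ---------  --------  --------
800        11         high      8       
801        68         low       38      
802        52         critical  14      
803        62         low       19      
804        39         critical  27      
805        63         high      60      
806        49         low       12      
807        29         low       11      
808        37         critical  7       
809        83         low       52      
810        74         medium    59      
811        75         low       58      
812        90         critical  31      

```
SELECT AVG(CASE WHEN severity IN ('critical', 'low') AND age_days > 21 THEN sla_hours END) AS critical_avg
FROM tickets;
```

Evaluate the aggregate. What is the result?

71

ticket_id=800: ✗
ticket_id=801: ✓ → 68
ticket_id=802: ✗
ticket_id=803: ✗
ticket_id=804: ✓ → 39
ticket_id=805: ✗
ticket_id=806: ✗
ticket_id=807: ✗
ticket_id=808: ✗
ticket_id=809: ✓ → 83
ticket_id=810: ✗
ticket_id=811: ✓ → 75
ticket_id=812: ✓ → 90
critical_avg = (68 + 39 + 83 + 75 + 90) / 5 = 71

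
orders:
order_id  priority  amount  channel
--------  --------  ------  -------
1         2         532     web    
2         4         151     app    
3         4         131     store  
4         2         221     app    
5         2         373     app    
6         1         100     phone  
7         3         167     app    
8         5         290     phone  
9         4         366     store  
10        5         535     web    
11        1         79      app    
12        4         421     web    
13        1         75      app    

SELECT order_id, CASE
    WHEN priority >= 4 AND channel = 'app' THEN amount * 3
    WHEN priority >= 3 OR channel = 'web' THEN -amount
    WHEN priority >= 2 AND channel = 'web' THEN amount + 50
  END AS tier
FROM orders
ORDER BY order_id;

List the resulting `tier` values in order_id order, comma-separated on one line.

-532, 453, -131, NULL, NULL, NULL, -167, -290, -366, -535, NULL, -421, NULL

order_id=1: priority >= 3 OR channel = 'web' → -532
order_id=2: priority >= 4 AND channel = 'app' → 453
order_id=3: priority >= 3 OR channel = 'web' → -131
order_id=4: (no match → NULL) → NULL
order_id=5: (no match → NULL) → NULL
order_id=6: (no match → NULL) → NULL
order_id=7: priority >= 3 OR channel = 'web' → -167
order_id=8: priority >= 3 OR channel = 'web' → -290
order_id=9: priority >= 3 OR channel = 'web' → -366
order_id=10: priority >= 3 OR channel = 'web' → -535
order_id=11: (no match → NULL) → NULL
order_id=12: priority >= 3 OR channel = 'web' → -421
order_id=13: (no match → NULL) → NULL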